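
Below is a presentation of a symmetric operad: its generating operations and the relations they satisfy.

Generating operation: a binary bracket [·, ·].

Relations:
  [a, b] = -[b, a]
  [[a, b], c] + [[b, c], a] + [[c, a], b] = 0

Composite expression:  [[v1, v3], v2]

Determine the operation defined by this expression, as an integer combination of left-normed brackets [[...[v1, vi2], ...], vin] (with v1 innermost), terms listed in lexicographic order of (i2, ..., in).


[[v1, v3], v2]

A multilinear Lie element is pinned by v1-initial words (v1 innermost).
Composite bracket: [[v1, v3], v2]
Full expansion: 4 signed words from ab - ba (2^2 = 4).
Keep just the words that open with v1:
  v1v3v2 (sign +1) contributes +[[v1, v3], v2]


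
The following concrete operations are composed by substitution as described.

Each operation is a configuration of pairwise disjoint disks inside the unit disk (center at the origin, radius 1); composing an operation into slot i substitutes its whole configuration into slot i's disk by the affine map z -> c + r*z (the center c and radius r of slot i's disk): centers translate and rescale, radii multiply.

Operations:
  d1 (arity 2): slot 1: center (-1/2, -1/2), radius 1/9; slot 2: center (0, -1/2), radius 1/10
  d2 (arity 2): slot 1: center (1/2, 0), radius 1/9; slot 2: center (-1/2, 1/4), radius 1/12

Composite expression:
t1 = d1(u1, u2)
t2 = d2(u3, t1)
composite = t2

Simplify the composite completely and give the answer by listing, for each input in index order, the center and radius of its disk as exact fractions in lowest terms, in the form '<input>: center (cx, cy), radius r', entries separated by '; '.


u1: center (-13/24, 5/24), radius 1/108; u2: center (-1/2, 5/24), radius 1/120; u3: center (1/2, 0), radius 1/9

Nesting under d2 composes maps z -> c + r*z down each u-path.
u3: after 1 affine step, its disk has center (1/2, 0), radius 1/9
u1: after 2 affine steps, its disk has center (-13/24, 5/24), radius 1/108
u2: after 2 affine steps, its disk has center (-1/2, 5/24), radius 1/120


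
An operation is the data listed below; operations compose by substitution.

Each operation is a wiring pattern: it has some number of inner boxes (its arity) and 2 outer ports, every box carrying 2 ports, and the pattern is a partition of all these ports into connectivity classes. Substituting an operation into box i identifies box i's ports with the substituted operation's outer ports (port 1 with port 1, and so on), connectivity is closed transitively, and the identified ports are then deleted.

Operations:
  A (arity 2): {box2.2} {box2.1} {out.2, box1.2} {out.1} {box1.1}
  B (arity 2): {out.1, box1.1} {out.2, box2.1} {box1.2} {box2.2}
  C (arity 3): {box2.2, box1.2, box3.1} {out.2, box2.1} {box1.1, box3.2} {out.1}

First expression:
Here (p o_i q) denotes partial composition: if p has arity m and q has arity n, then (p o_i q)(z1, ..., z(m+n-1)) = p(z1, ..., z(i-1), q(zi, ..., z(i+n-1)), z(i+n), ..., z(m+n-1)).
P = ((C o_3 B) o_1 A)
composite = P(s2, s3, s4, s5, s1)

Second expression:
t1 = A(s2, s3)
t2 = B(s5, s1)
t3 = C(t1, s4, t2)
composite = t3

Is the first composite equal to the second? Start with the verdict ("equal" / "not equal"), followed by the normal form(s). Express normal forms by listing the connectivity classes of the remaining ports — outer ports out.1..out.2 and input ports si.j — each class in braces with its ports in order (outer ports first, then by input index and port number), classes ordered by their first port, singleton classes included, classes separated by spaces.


equal; both compose to {out.1} {out.2, s4.1} {s1.1} {s1.2} {s2.1} {s2.2, s4.2, s5.1} {s3.1} {s3.2} {s5.2}

Reducing the first expression gives {out.1} {out.2, s4.1} {s1.1} {s1.2} {s2.1} {s2.2, s4.2, s5.1} {s3.1} {s3.2} {s5.2}
Reducing the second expression gives {out.1} {out.2, s4.1} {s1.1} {s1.2} {s2.1} {s2.2, s4.2, s5.1} {s3.1} {s3.2} {s5.2}
The normal forms match — equal.


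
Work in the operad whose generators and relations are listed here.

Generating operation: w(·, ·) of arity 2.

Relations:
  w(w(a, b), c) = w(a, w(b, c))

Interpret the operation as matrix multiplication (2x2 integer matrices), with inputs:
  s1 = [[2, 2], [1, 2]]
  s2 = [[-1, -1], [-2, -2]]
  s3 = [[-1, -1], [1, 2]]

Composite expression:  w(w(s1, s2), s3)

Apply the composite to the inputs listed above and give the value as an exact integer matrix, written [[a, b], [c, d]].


[[0, -6], [0, -5]]

w(s1, s2) = [[-6, -6], [-5, -5]]
w(w(s1, s2), s3) = [[0, -6], [0, -5]]


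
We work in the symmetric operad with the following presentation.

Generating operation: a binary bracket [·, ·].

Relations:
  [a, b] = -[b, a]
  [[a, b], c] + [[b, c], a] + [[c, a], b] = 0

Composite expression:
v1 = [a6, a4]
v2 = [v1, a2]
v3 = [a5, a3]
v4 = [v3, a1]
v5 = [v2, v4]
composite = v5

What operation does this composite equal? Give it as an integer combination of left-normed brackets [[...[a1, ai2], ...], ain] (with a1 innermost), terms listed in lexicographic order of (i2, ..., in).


Left-normed coefficients sit on the a1-initial expansion words.
Composite bracket: [[[a6, a4], a2], [[a5, a3], a1]]
Expanding via [a, b] = ab - ba: 32 signed words (2^5 = 32).
Only words starting with a1 matter:
  sign of a1a3a5a2a4a6 is -1, so it contributes -[[[[[a1, a3], a5], a2], a4], a6]
  sign of a1a3a5a2a6a4 is +1, so it contributes +[[[[[a1, a3], a5], a2], a6], a4]
  sign of a1a3a5a4a6a2 is +1, so it contributes +[[[[[a1, a3], a5], a4], a6], a2]
  sign of a1a3a5a6a4a2 is -1, so it contributes -[[[[[a1, a3], a5], a6], a4], a2]
  sign of a1a5a3a2a4a6 is +1, so it contributes +[[[[[a1, a5], a3], a2], a4], a6]
  sign of a1a5a3a2a6a4 is -1, so it contributes -[[[[[a1, a5], a3], a2], a6], a4]
  sign of a1a5a3a4a6a2 is -1, so it contributes -[[[[[a1, a5], a3], a4], a6], a2]
  sign of a1a5a3a6a4a2 is +1, so it contributes +[[[[[a1, a5], a3], a6], a4], a2]

-[[[[[a1, a3], a5], a2], a4], a6] + [[[[[a1, a3], a5], a2], a6], a4] + [[[[[a1, a3], a5], a4], a6], a2] - [[[[[a1, a3], a5], a6], a4], a2] + [[[[[a1, a5], a3], a2], a4], a6] - [[[[[a1, a5], a3], a2], a6], a4] - [[[[[a1, a5], a3], a4], a6], a2] + [[[[[a1, a5], a3], a6], a4], a2]


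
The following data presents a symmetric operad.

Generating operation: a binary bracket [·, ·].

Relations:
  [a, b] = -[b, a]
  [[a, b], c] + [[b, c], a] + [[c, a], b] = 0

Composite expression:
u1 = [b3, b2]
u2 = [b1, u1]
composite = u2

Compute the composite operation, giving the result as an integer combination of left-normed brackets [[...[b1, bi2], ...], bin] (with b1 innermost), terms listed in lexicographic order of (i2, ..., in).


-[[b1, b2], b3] + [[b1, b3], b2]

A multilinear Lie element is pinned by b1-initial words (b1 innermost).
Composite bracket: [b1, [b3, b2]]
Under [a, b] = ab - ba we get 4 signed associative words (2^2 = 4).
Coefficients come from the b1-initial words:
  sign of b1b2b3 is -1, so it contributes -[[b1, b2], b3]
  sign of b1b3b2 is +1, so it contributes +[[b1, b3], b2]


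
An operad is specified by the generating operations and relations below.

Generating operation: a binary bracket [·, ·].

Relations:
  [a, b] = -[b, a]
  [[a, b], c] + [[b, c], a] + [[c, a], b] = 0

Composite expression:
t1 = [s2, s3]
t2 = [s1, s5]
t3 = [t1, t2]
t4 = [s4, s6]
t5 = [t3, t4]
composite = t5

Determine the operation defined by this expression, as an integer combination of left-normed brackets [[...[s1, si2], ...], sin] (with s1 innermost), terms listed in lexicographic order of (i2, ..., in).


-[[[[[s1, s5], s2], s3], s4], s6] + [[[[[s1, s5], s2], s3], s6], s4] + [[[[[s1, s5], s3], s2], s4], s6] - [[[[[s1, s5], s3], s2], s6], s4]


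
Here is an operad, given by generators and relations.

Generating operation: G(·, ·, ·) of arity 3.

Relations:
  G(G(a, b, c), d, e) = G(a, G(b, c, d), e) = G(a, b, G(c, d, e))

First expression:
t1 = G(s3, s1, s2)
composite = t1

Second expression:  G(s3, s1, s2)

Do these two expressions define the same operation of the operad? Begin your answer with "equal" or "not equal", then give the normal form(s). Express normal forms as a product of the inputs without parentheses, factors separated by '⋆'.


equal; both compose to s3 ⋆ s1 ⋆ s2


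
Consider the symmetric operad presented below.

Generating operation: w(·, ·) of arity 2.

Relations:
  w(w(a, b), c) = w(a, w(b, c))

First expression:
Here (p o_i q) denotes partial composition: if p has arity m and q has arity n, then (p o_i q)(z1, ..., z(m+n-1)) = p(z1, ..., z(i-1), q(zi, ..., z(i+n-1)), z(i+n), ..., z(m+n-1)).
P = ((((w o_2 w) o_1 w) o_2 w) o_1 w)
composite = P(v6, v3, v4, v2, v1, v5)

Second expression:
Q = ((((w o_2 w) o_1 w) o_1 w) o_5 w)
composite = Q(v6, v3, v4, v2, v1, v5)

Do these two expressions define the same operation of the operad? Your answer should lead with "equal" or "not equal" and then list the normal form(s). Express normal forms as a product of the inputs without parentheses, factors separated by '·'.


equal; the common form is v6 · v3 · v4 · v2 · v1 · v5


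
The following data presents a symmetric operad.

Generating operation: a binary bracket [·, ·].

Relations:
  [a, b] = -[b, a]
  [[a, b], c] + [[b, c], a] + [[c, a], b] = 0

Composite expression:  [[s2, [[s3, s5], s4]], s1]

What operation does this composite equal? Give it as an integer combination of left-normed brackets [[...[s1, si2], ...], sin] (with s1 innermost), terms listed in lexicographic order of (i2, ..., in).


-[[[[s1, s2], s3], s5], s4] + [[[[s1, s2], s4], s3], s5] - [[[[s1, s2], s4], s5], s3] + [[[[s1, s2], s5], s3], s4] + [[[[s1, s3], s5], s4], s2] - [[[[s1, s4], s3], s5], s2] + [[[[s1, s4], s5], s3], s2] - [[[[s1, s5], s3], s4], s2]


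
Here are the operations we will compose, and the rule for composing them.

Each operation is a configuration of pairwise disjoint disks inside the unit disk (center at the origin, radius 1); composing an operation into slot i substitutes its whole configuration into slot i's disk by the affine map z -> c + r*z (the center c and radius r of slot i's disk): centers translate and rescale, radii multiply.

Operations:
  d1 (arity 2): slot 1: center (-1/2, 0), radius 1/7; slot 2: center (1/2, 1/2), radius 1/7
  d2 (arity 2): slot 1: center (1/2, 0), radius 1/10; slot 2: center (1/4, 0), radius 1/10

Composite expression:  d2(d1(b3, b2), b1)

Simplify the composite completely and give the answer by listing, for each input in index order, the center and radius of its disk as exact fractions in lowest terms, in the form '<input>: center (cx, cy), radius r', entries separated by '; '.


b1: center (1/4, 0), radius 1/10; b2: center (11/20, 1/20), radius 1/70; b3: center (9/20, 0), radius 1/70


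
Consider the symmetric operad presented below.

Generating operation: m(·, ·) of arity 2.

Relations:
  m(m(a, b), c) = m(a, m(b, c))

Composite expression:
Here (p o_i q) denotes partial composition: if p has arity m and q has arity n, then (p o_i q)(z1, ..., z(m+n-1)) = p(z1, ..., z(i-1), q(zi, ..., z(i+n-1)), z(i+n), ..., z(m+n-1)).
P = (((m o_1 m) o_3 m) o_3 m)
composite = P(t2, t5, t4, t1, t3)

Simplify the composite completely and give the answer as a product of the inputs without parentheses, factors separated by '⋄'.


t2 ⋄ t5 ⋄ t4 ⋄ t1 ⋄ t3

Key point: m is associative — brackets drop, the t-order remains.
m(t2, t5) unparenthesizes to t2 ⋄ t5
m(t4, t1) unparenthesizes to t4 ⋄ t1
m(m(t4, t1), t3) unparenthesizes to t4 ⋄ t1 ⋄ t3
m(m(t2, t5), m(m(t4, t1), t3)) unparenthesizes to t2 ⋄ t5 ⋄ t4 ⋄ t1 ⋄ t3


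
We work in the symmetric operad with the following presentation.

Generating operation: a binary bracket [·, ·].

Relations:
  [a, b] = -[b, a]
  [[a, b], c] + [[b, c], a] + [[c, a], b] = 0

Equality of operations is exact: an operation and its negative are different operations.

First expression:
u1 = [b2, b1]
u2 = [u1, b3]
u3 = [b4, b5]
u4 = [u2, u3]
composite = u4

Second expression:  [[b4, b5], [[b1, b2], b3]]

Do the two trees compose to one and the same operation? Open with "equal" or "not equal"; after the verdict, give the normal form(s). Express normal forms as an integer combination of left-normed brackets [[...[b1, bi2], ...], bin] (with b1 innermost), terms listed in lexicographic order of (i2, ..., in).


equal; both compose to -[[[[b1, b2], b3], b4], b5] + [[[[b1, b2], b3], b5], b4]

The first expression reduces to -[[[[b1, b2], b3], b4], b5] + [[[[b1, b2], b3], b5], b4]
The second expression reduces to -[[[[b1, b2], b3], b4], b5] + [[[[b1, b2], b3], b5], b4]
Both agree, so they are equal.


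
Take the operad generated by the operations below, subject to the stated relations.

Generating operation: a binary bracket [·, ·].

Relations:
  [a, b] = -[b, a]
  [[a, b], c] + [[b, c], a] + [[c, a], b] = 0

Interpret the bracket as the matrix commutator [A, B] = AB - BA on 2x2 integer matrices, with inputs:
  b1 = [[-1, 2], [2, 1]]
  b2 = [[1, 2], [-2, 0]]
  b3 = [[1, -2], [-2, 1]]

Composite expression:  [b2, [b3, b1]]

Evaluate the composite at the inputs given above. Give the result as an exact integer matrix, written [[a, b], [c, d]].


[b3, b1] = [[0, -4], [4, 0]]
[b2, [b3, b1]] = [[0, -4], [-4, 0]]

[[0, -4], [-4, 0]]


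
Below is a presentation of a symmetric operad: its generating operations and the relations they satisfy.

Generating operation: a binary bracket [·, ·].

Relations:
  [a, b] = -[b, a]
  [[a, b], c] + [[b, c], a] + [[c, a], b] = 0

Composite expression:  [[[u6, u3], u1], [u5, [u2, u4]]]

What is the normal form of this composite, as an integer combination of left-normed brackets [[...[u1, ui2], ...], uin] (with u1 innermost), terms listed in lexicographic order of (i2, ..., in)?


-[[[[[u1, u3], u6], u2], u4], u5] + [[[[[u1, u3], u6], u4], u2], u5] + [[[[[u1, u3], u6], u5], u2], u4] - [[[[[u1, u3], u6], u5], u4], u2] + [[[[[u1, u6], u3], u2], u4], u5] - [[[[[u1, u6], u3], u4], u2], u5] - [[[[[u1, u6], u3], u5], u2], u4] + [[[[[u1, u6], u3], u5], u4], u2]

Expand each bracket as ab - ba; the u1-initial words give the coefficients.
Composite bracket: [[[u6, u3], u1], [u5, [u2, u4]]]
Expanding via [a, b] = ab - ba: 32 signed words (2^5 = 32).
The u1-initial words carry the normal form:
  word u1u3u6u2u4u5 has sign -1, contributing -[[[[[u1, u3], u6], u2], u4], u5]
  word u1u3u6u4u2u5 has sign +1, contributing +[[[[[u1, u3], u6], u4], u2], u5]
  word u1u3u6u5u2u4 has sign +1, contributing +[[[[[u1, u3], u6], u5], u2], u4]
  word u1u3u6u5u4u2 has sign -1, contributing -[[[[[u1, u3], u6], u5], u4], u2]
  word u1u6u3u2u4u5 has sign +1, contributing +[[[[[u1, u6], u3], u2], u4], u5]
  word u1u6u3u4u2u5 has sign -1, contributing -[[[[[u1, u6], u3], u4], u2], u5]
  word u1u6u3u5u2u4 has sign -1, contributing -[[[[[u1, u6], u3], u5], u2], u4]
  word u1u6u3u5u4u2 has sign +1, contributing +[[[[[u1, u6], u3], u5], u4], u2]


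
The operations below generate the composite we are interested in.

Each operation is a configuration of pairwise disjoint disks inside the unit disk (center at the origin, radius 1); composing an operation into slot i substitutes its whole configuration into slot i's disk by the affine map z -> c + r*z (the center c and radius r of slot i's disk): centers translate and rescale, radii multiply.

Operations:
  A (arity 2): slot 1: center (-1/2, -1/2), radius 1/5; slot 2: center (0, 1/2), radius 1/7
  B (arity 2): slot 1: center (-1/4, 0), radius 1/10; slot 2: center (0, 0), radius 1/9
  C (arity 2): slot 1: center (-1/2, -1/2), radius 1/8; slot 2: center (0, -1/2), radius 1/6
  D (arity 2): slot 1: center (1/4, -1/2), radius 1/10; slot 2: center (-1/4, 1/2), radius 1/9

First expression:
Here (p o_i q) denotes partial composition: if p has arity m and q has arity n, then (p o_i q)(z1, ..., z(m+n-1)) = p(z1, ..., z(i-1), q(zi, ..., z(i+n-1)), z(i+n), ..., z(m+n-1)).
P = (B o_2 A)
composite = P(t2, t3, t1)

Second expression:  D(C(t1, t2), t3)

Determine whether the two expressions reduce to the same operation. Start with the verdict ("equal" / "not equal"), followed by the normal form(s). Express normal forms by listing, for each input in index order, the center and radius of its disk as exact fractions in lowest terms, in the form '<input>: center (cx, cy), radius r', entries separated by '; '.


not equal; the first gives t1: center (0, 1/18), radius 1/63; t2: center (-1/4, 0), radius 1/10; t3: center (-1/18, -1/18), radius 1/45 and the second t1: center (1/5, -11/20), radius 1/80; t2: center (1/4, -11/20), radius 1/60; t3: center (-1/4, 1/2), radius 1/9

The first expression reduces to t1: center (0, 1/18), radius 1/63; t2: center (-1/4, 0), radius 1/10; t3: center (-1/18, -1/18), radius 1/45
The second expression reduces to t1: center (1/5, -11/20), radius 1/80; t2: center (1/4, -11/20), radius 1/60; t3: center (-1/4, 1/2), radius 1/9
No match — not equal.


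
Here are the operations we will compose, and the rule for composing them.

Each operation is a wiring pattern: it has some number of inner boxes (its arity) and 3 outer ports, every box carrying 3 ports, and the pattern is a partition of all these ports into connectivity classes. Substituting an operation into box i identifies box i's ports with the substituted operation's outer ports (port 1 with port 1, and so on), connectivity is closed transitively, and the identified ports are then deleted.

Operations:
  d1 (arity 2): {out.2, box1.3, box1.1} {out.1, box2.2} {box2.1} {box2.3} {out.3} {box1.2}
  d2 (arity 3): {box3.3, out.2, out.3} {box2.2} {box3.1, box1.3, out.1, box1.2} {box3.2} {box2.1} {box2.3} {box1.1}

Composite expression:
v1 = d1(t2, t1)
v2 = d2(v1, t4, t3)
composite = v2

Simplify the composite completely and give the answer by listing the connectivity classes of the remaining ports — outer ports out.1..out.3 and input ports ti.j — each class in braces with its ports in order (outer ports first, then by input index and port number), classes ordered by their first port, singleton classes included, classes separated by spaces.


{out.1, t2.1, t2.3, t3.1} {out.2, out.3, t3.3} {t1.1} {t1.2} {t1.3} {t2.2} {t3.2} {t4.1} {t4.2} {t4.3}


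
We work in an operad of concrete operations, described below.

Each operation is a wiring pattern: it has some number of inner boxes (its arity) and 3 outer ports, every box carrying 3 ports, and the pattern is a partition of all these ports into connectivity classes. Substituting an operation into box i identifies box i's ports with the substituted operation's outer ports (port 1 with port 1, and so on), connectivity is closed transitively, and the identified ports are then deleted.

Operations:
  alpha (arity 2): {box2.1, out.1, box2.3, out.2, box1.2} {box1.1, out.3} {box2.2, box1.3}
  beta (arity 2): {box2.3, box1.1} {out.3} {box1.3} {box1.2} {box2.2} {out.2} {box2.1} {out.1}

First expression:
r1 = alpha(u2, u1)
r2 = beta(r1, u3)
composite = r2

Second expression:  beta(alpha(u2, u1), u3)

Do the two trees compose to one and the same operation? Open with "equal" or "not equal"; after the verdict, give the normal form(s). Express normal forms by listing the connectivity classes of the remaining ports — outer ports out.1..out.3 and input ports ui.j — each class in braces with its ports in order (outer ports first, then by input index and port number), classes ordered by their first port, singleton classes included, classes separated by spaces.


equal; the common form is {out.1} {out.2} {out.3} {u1.1, u1.3, u2.2, u3.3} {u1.2, u2.3} {u2.1} {u3.1} {u3.2}


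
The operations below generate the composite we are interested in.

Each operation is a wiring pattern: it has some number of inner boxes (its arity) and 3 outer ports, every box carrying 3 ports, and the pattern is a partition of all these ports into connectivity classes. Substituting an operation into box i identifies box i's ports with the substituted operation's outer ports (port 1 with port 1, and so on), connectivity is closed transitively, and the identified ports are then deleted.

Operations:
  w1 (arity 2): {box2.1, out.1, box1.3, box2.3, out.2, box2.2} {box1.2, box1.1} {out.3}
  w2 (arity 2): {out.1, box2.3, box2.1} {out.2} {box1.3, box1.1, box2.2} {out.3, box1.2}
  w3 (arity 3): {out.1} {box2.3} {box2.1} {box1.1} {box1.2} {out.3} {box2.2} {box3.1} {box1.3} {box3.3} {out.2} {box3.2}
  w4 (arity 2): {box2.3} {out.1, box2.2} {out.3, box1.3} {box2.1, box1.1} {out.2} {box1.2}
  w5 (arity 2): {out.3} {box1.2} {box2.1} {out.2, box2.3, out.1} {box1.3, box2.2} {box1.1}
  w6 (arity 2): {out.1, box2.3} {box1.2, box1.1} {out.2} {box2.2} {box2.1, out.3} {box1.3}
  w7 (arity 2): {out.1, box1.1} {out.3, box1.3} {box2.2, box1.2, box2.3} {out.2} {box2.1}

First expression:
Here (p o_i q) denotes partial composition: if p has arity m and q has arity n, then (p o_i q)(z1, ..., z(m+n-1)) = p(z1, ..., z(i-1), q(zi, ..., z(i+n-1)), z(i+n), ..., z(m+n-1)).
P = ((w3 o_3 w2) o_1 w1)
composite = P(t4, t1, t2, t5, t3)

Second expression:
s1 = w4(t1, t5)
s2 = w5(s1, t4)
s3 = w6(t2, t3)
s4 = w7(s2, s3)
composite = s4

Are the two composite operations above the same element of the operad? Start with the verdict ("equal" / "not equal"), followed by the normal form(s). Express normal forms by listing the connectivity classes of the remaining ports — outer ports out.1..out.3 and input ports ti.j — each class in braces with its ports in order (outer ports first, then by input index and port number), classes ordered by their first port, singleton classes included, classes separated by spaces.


not equal; first: {out.1} {out.2} {out.3} {t1.1, t1.2, t1.3, t4.3} {t2.1} {t2.2} {t2.3} {t3.1, t3.3} {t3.2, t5.1, t5.3} {t4.1, t4.2} {t5.2}; second: {out.1, t3.1, t4.3} {out.2} {out.3} {t1.1, t5.1} {t1.2} {t1.3, t4.2} {t2.1, t2.2} {t2.3} {t3.2} {t3.3} {t4.1} {t5.2} {t5.3}

The first expression, normalized: {out.1} {out.2} {out.3} {t1.1, t1.2, t1.3, t4.3} {t2.1} {t2.2} {t2.3} {t3.1, t3.3} {t3.2, t5.1, t5.3} {t4.1, t4.2} {t5.2}
The second expression, normalized: {out.1, t3.1, t4.3} {out.2} {out.3} {t1.1, t5.1} {t1.2} {t1.3, t4.2} {t2.1, t2.2} {t2.3} {t3.2} {t3.3} {t4.1} {t5.2} {t5.3}
The normal forms differ: not equal.


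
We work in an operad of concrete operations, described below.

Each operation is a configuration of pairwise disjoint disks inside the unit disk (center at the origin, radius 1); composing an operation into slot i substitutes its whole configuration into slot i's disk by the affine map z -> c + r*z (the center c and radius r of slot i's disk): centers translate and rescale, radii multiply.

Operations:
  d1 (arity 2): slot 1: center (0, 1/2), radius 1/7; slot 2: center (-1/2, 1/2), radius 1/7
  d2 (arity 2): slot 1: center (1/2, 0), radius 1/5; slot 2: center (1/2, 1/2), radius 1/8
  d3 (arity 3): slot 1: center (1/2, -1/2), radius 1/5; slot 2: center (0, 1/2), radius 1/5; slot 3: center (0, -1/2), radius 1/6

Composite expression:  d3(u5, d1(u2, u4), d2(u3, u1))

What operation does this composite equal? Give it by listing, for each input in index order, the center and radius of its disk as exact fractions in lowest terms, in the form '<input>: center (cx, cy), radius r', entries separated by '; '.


Each u-disk chains the slot maps above it in d3; radii multiply.
u5 passes through 1 substitution, ending at center (1/2, -1/2), radius 1/5
u2 passes through 2 substitutions, ending at center (0, 3/5), radius 1/35
u4 passes through 2 substitutions, ending at center (-1/10, 3/5), radius 1/35
u3 passes through 2 substitutions, ending at center (1/12, -1/2), radius 1/30
u1 passes through 2 substitutions, ending at center (1/12, -5/12), radius 1/48

u1: center (1/12, -5/12), radius 1/48; u2: center (0, 3/5), radius 1/35; u3: center (1/12, -1/2), radius 1/30; u4: center (-1/10, 3/5), radius 1/35; u5: center (1/2, -1/2), radius 1/5


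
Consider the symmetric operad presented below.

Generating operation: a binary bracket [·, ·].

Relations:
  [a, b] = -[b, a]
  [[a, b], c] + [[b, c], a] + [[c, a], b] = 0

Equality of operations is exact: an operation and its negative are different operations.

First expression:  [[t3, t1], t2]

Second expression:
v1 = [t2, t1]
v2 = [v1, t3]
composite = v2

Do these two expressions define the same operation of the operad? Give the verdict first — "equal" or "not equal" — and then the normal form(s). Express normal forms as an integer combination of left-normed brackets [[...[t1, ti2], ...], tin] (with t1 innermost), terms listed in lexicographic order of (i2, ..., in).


not equal: they reduce to -[[t1, t3], t2] and -[[t1, t2], t3]

The first expression reduces to -[[t1, t3], t2]
The second expression reduces to -[[t1, t2], t3]
Distinct normal forms: not equal.


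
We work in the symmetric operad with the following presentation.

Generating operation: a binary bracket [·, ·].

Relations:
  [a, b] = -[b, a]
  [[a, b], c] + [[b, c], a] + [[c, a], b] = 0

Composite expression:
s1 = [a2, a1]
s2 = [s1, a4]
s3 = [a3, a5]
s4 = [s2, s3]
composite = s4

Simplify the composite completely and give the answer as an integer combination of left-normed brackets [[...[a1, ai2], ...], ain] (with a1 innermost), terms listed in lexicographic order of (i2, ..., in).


-[[[[a1, a2], a4], a3], a5] + [[[[a1, a2], a4], a5], a3]

In the tensor algebra, words opening a1 carry the a1-anchored form.
Composite bracket: [[[a2, a1], a4], [a3, a5]]
Full expansion: 16 signed words from ab - ba (2^4 = 16).
Keep just the words that open with a1:
  a1a2a4a3a5 (sign -1) contributes -[[[[a1, a2], a4], a3], a5]
  a1a2a4a5a3 (sign +1) contributes +[[[[a1, a2], a4], a5], a3]


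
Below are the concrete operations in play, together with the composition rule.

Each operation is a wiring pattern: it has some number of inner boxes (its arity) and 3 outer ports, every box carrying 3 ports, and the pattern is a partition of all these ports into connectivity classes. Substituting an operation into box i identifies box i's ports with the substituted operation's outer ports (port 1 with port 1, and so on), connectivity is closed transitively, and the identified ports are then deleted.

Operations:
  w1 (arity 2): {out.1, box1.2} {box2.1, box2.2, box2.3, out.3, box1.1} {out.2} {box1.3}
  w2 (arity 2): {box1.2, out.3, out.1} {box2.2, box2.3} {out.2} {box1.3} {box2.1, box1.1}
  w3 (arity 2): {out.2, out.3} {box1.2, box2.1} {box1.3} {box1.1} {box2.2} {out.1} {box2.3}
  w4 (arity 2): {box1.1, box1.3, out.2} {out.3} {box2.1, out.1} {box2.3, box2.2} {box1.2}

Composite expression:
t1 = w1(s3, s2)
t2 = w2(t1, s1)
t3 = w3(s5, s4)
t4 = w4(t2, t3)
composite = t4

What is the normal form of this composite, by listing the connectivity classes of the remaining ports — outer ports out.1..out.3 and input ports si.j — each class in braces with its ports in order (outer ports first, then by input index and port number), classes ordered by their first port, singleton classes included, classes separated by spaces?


{out.1} {out.2} {out.3} {s1.1, s3.2} {s1.2, s1.3} {s2.1, s2.2, s2.3, s3.1} {s3.3} {s4.1, s5.2} {s4.2} {s4.3} {s5.1} {s5.3}

Connectivity passes through glued w4-boundaries; trace each wire chain.
stage w1: inputs (s3, s2), connectivity {out.1, s3.2} {out.2} {out.3, s2.1, s2.2, s2.3, s3.1} {s3.3}, out.j its boundary
stage w2: inputs (s3, s2, s1), connectivity {out.1, out.3} {out.2} {s1.1, s3.2} {s1.2, s1.3} {s2.1, s2.2, s2.3, s3.1} {s3.3}, out.j its boundary
stage w3: inputs (s5, s4), connectivity {out.1} {out.2, out.3} {s4.1, s5.2} {s4.2} {s4.3} {s5.1} {s5.3}, out.j its boundary
stage w4: inputs (s3, s2, s1, s5, s4), connectivity {out.1} {out.2} {out.3} {s1.1, s3.2} {s1.2, s1.3} {s2.1, s2.2, s2.3, s3.1} {s3.3} {s4.1, s5.2} {s4.2} {s4.3} {s5.1} {s5.3}, out.j its boundary


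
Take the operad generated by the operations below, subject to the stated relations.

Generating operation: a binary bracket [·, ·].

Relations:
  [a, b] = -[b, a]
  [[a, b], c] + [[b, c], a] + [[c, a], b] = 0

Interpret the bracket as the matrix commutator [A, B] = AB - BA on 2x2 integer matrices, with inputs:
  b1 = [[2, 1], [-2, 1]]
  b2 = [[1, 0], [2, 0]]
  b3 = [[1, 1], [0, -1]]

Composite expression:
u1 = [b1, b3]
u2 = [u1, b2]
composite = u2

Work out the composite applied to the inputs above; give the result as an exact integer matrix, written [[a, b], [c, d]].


[[-2, 1], [-12, 2]]

[b1, b3] = [[2, -1], [-4, -2]]
[[b1, b3], b2] = [[-2, 1], [-12, 2]]


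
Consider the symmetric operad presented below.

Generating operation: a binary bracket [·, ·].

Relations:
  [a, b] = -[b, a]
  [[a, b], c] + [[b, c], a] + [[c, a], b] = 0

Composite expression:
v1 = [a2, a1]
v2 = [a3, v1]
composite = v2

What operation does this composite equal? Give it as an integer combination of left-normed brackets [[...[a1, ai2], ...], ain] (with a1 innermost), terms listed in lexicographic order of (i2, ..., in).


In the tensor algebra, words opening a1 carry the a1-anchored form.
Composite bracket: [a3, [a2, a1]]
Each bracket splits as ab - ba, giving 4 signed words (2^2 = 4).
Only words starting with a1 matter:
  sign of a1a2a3 is +1, so it contributes +[[a1, a2], a3]

[[a1, a2], a3]


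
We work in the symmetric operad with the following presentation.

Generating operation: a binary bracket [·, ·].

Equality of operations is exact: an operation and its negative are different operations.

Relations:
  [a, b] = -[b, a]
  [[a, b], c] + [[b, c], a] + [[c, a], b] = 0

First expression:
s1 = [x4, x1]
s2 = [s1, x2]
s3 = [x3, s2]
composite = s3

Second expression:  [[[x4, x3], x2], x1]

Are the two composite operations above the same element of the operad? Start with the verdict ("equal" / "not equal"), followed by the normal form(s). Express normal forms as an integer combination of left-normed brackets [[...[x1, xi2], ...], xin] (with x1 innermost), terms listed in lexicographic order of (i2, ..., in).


In normal form, the first expression is [[[x1, x4], x2], x3]
In normal form, the second expression is -[[[x1, x2], x3], x4] + [[[x1, x2], x4], x3] + [[[x1, x3], x4], x2] - [[[x1, x4], x3], x2]
Distinct normal forms: not equal.

not equal; first: [[[x1, x4], x2], x3]; second: -[[[x1, x2], x3], x4] + [[[x1, x2], x4], x3] + [[[x1, x3], x4], x2] - [[[x1, x4], x3], x2]


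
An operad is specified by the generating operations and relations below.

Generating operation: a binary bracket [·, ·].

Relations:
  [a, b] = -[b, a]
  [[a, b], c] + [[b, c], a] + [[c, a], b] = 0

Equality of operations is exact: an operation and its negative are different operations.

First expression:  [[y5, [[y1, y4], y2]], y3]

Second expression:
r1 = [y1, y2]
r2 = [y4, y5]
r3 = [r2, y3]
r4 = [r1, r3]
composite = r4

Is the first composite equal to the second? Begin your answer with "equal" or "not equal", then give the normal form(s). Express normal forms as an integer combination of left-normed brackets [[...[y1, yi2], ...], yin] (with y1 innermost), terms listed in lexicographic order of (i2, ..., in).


In normal form, the first expression is -[[[[y1, y4], y2], y5], y3]
In normal form, the second expression is -[[[[y1, y2], y3], y4], y5] + [[[[y1, y2], y3], y5], y4] + [[[[y1, y2], y4], y5], y3] - [[[[y1, y2], y5], y4], y3]
The normal forms differ: not equal.

not equal; first: -[[[[y1, y4], y2], y5], y3]; second: -[[[[y1, y2], y3], y4], y5] + [[[[y1, y2], y3], y5], y4] + [[[[y1, y2], y4], y5], y3] - [[[[y1, y2], y5], y4], y3]


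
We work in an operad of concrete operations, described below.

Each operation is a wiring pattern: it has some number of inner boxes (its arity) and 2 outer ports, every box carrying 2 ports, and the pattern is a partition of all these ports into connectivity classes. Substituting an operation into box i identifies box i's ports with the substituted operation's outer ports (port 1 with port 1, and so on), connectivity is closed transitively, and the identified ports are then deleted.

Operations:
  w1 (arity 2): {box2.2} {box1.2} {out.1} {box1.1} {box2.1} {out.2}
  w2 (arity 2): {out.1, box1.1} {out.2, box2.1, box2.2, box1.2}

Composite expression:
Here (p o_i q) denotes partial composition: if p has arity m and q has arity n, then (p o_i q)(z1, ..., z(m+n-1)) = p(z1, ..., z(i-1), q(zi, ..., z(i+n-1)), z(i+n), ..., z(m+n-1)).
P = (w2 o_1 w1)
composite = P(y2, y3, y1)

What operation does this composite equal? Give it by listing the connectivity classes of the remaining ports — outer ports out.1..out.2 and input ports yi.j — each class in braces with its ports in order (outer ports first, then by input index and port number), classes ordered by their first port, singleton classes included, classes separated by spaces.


{out.1} {out.2, y1.1, y1.2} {y2.1} {y2.2} {y3.1} {y3.2}


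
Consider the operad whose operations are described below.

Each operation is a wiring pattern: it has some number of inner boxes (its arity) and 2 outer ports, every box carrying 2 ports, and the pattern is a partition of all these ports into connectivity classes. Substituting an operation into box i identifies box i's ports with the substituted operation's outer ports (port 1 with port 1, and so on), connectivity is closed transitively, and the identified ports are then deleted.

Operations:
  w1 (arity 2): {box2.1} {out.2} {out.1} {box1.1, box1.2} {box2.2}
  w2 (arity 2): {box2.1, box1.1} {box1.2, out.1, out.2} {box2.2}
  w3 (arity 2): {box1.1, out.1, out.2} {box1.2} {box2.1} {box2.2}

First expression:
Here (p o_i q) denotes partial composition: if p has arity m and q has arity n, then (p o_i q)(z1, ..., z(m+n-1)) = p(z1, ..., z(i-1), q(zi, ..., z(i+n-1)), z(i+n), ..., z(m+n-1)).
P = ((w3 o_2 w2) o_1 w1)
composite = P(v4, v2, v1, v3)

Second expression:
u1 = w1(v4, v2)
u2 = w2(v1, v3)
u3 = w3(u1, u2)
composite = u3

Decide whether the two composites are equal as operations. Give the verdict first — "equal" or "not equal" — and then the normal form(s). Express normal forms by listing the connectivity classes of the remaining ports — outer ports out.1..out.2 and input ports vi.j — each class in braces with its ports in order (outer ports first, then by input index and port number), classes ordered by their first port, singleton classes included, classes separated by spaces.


equal; the common form is {out.1, out.2} {v1.1, v3.1} {v1.2} {v2.1} {v2.2} {v3.2} {v4.1, v4.2}


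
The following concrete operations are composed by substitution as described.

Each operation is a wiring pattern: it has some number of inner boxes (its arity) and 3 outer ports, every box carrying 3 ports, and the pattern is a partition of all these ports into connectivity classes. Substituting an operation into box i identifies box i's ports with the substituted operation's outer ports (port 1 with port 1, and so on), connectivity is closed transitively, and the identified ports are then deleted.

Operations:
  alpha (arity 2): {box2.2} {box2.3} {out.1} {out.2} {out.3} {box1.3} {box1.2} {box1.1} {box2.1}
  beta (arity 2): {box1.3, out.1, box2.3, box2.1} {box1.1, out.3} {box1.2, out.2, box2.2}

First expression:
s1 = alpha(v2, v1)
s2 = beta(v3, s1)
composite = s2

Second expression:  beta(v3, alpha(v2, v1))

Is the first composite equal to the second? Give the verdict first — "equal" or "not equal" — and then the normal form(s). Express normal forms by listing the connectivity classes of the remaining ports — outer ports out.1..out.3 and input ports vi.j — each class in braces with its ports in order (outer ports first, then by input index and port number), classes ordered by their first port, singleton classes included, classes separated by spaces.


equal — both sides give {out.1, v3.3} {out.2, v3.2} {out.3, v3.1} {v1.1} {v1.2} {v1.3} {v2.1} {v2.2} {v2.3}


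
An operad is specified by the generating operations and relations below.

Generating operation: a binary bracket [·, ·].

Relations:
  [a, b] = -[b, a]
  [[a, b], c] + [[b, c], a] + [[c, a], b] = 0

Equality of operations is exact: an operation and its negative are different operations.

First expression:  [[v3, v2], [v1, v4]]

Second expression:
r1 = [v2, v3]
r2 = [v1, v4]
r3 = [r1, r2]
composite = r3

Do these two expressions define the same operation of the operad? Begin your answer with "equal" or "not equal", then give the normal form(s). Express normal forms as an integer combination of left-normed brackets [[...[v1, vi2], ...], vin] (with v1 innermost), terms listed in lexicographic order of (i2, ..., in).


not equal: they reduce to [[[v1, v4], v2], v3] - [[[v1, v4], v3], v2] and -[[[v1, v4], v2], v3] + [[[v1, v4], v3], v2]

The first expression, normalized: [[[v1, v4], v2], v3] - [[[v1, v4], v3], v2]
The second expression, normalized: -[[[v1, v4], v2], v3] + [[[v1, v4], v3], v2]
Different reductions; not equal.


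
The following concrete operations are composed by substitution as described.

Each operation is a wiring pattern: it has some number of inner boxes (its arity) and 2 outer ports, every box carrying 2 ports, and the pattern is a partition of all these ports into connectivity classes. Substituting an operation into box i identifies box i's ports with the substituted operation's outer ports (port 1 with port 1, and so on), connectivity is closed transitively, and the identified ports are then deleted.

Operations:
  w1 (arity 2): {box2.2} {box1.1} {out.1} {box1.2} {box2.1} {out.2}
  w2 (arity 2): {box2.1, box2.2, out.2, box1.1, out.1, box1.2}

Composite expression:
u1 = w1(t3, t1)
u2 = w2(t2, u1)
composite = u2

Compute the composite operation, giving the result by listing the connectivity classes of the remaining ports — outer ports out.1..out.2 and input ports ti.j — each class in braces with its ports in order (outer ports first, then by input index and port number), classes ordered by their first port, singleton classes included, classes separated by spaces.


{out.1, out.2, t2.1, t2.2} {t1.1} {t1.2} {t3.1} {t3.2}

Two ports join when wires chain via w2-identified ports.
w1 over (t3, t1) gives {out.1} {out.2} {t1.1} {t1.2} {t3.1} {t3.2}, out.j being that stage's outer ports
w2 over (t2, t3, t1) gives {out.1, out.2, t2.1, t2.2} {t1.1} {t1.2} {t3.1} {t3.2}, out.j being that stage's outer ports


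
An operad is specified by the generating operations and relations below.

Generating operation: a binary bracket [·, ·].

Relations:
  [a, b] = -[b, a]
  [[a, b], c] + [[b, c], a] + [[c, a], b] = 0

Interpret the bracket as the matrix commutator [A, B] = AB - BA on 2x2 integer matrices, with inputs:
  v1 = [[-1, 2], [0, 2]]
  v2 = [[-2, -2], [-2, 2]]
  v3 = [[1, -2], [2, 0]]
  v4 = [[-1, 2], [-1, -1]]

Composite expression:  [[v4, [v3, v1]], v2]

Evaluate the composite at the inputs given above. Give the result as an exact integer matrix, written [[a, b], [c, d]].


[[-16, 128], [-96, 16]]

[v3, v1] = [[-4, -4], [-6, 4]]
[v4, [v3, v1]] = [[-16, 16], [8, 16]]
[[v4, [v3, v1]], v2] = [[-16, 128], [-96, 16]]


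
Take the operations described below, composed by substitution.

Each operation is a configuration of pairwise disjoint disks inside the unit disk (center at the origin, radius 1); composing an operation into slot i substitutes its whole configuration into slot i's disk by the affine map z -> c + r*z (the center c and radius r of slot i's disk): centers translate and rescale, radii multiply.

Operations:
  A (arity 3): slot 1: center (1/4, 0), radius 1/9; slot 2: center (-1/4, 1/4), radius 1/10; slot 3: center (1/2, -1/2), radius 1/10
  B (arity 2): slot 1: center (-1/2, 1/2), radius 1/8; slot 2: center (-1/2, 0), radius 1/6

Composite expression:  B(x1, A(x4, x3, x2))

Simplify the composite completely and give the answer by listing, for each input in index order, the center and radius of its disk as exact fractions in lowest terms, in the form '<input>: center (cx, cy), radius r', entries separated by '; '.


x1: center (-1/2, 1/2), radius 1/8; x2: center (-5/12, -1/12), radius 1/60; x3: center (-13/24, 1/24), radius 1/60; x4: center (-11/24, 0), radius 1/54

Only the slot chain above each x matters under B; compose those maps.
for x1, the 1-step affine chain lands on center (-1/2, 1/2), radius 1/8
for x4, the 2-step affine chain lands on center (-11/24, 0), radius 1/54
for x3, the 2-step affine chain lands on center (-13/24, 1/24), radius 1/60
for x2, the 2-step affine chain lands on center (-5/12, -1/12), radius 1/60


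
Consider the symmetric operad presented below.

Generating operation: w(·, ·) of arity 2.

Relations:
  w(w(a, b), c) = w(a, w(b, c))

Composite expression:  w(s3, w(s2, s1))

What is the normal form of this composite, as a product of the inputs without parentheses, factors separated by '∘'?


s3 ∘ s2 ∘ s1
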